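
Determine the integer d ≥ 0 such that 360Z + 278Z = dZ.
In the PID Z, (a, b) is generated by gcd(a, b). Compute gcd(360, 278) with the extended Euclidean algorithm, tracking rows (r, s, t) with s·360 + t·278 = r:
  row A: (360, 1, 0)   [1·360 + 0·278 = 360]
  row B: (278, 0, 1)   [0·360 + 1·278 = 278]
  360 = 1·278 + 82   → row C = row A − 1·row B = (82, 1, −1)   [check: 1·360 − 1·278 = 82]
  278 = 3·82 + 32   → row D = row B − 3·row C = (32, −3, 4)   [check: −3·360 + 4·278 = 32]
  82 = 2·32 + 18   → row E = row C − 2·row D = (18, 7, −9)   [check: 7·360 − 9·278 = 18]
  32 = 1·18 + 14   → row F = row D − 1·row E = (14, −10, 13)   [check: −10·360 + 13·278 = 14]
  18 = 1·14 + 4   → row G = row E − 1·row F = (4, 17, −22)   [check: 17·360 − 22·278 = 4]
  14 = 3·4 + 2   → row H = row F − 3·row G = (2, −61, 79)   [check: −61·360 + 79·278 = 2]
  4 = 2·2 + 0   → remainder 0, stop. gcd = 2 (last nonzero row H).
So gcd(360, 278) = 2, with Bézout identity −61·360 + 79·278 = 2. Containment (⊇): the Bézout identity exhibits 2 as an element of (360, 278), giving (2) ⊆ (360, 278). Containment (⊆): since 2 | 360 and 2 | 278 (360 = 2·180, 278 = 2·139), every Z-linear combination of 360 and 278 is divisible by 2, so (360, 278) ⊆ (2). Therefore (360, 278) = (2), d = 2.

Final answer: (360, 278) = (2); d = 2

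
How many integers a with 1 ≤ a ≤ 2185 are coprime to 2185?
The number of a ∈ {1, ..., 2185} with gcd(a, 2185) = 1 is by definition Euler's totient φ(2185). φ is multiplicative, with φ(p^e) = p^e − p^(e−1). Factorise 2185 = 5 · 19 · 23. Then
  φ(2185) = (5 − 1) · (19 − 1) · (23 − 1) = 4 · 18 · 22 = 1584.
So there are 1584 such integers.

Final answer: 1584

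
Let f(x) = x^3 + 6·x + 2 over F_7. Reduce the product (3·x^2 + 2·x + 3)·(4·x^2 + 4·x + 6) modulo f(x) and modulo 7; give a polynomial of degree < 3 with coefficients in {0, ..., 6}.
Multiply as integer polynomials: a · b = 12·x^4 + 20·x^3 + 38·x^2 + 24·x + 18. Reducing coefficients mod 7: a · b ≡ 5·x^4 + 6·x^3 + 3·x^2 + 3·x + 4. Now divide by f(x) = x^3 + 6·x + 2 in F_7[x], eliminating the leading term at each step:
  leading term 5·x^4: subtract (5·x)·f(x) = 5·x^4 + 2·x^2 + 3·x, leaving 6·x^3 + x^2 + 4 (coefficients mod 7)
  leading term 6·x^3: subtract (6)·f(x) = 6·x^3 + x + 5, leaving x^2 + 6·x + 6 (coefficients mod 7)
The degree is now < 3, so this is the remainder. Hence a · b ≡ x^2 + 6·x + 6 in F_7[x]/(f).

Final answer: a · b ≡ x^2 + 6·x + 6 (mod f(x))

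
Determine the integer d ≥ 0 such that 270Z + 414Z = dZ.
(270, 414) = (18); d = 18

In the PID Z, (a, b) is generated by gcd(a, b). Compute gcd(414, 270) with the extended Euclidean algorithm, tracking rows (r, s, t) with s·414 + t·270 = r:
  row A: (414, 1, 0)   [1·414 + 0·270 = 414]
  row B: (270, 0, 1)   [0·414 + 1·270 = 270]
  414 = 1·270 + 144   → row C = row A − 1·row B = (144, 1, −1)   [check: 1·414 − 1·270 = 144]
  270 = 1·144 + 126   → row D = row B − 1·row C = (126, −1, 2)   [check: −1·414 + 2·270 = 126]
  144 = 1·126 + 18   → row E = row C − 1·row D = (18, 2, −3)   [check: 2·414 − 3·270 = 18]
  126 = 7·18 + 0   → remainder 0, stop. gcd = 18 (last nonzero row E).
So gcd(270, 414) = 18, with Bézout identity 2·414 − 3·270 = 18. Containment (⊇): the Bézout identity exhibits 18 as an element of (270, 414), giving (18) ⊆ (270, 414). Containment (⊆): since 18 | 270 and 18 | 414 (270 = 18·15, 414 = 18·23), every Z-linear combination of 270 and 414 is divisible by 18, so (270, 414) ⊆ (18). Therefore (270, 414) = (18), d = 18.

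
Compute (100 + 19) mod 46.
Reduce the summands first: 100 ≡ 8 (mod 46), so 100 + 19 ≡ 8 + 19 (mod 46). 8 + 19 = 27; 27 = 0·46 + 27, so (100 + 19) mod 46 = 27.

Final answer: 27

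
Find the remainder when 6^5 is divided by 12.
0

Use repeated squaring. Binary(5) = 101. Walk through the bits of the exponent 5 left-to-right: at each bit after the leading one, square the running value, then multiply by 6 if the bit is 1 (always reducing mod 12):
  bit 1 = 1 (leading): start with 6.
  bit 2 = 0: square 6^2 = 36 ≡ 0 (mod 12).
  bit 3 = 1: square 0^2 = 0; bit is 1, so multiply 0·6 = 0 (mod 12).
Final value: 6^5 ≡ 0 (mod 12).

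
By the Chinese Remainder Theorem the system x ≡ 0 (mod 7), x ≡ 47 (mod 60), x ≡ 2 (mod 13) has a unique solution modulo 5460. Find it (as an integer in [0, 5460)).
The moduli 7, 60, 13 are pairwise coprime, so by the CRT there is a unique solution mod 7·60·13 = 5460.
Solve by successive substitution. Start with x ≡ 0 (mod 7).
  Combine with x ≡ 47 (mod 60): write x = 7·t and require 7·t ≡ 47 (mod 60). Since 7^(−1) ≡ 43 (mod 60), t ≡ 43·47 ≡ 41 (mod 60). So x ≡ 7·41 = 287 (mod 420).
  Combine with x ≡ 2 (mod 13): write x = 287 + 420·t and require 287 + 420·t ≡ 2 (mod 13), i.e. 420·t ≡ 2 − 287 ≡ 1 (mod 13). Since 420^(−1) ≡ 10 (mod 13) (420 ≡ 4 (mod 13)), t ≡ 10·1 ≡ 10 (mod 13). So x ≡ 287 + 420·10 = 4487 (mod 5460).
Unique solution in [0, 5460): x = 4487.

Final answer: x ≡ 4487 (mod 5460); the representative in [0, 5460) is 4487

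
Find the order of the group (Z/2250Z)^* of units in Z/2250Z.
(Z/2250Z)^* consists of the classes a with gcd(a, 2250) = 1, so its order is φ(2250). φ is multiplicative, with φ(p^e) = p^e − p^(e−1). Factorise 2250 = 2 · 3^2 · 5^3. Then
  φ(2250) = (2 − 1) · (3^2 − 3^1) · (5^3 − 5^2) = 1 · 6 · 100 = 600.
Thus |(Z/2250Z)^*| = 600.

Final answer: |(Z/2250Z)^*| = 600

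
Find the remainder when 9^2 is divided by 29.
Use repeated squaring. Binary(2) = 10. Walk through the bits of the exponent 2 left-to-right: at each bit after the leading one, square the running value, then multiply by 9 if the bit is 1 (always reducing mod 29):
  bit 1 = 1 (leading): start with 9.
  bit 2 = 0: square 9^2 = 81 ≡ 23 (mod 29).
Final value: 9^2 ≡ 23 (mod 29).

Final answer: 23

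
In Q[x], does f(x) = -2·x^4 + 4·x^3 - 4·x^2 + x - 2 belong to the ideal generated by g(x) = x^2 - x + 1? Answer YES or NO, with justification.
NO

In Q[x] the ideal (g) consists of all multiples of g, so f ∈ (g) iff g | f, i.e. iff the remainder of f on division by g is 0. Divide f by g (g is monic, so eliminate the leading term of the running remainder at each step):
  leading term -2·x^4: subtract (-2·x^2)·g(x) = -2·x^4 + 2·x^3 - 2·x^2, leaving 2·x^3 - 2·x^2 + x - 2
  leading term 2·x^3: subtract (2·x)·g(x) = 2·x^3 - 2·x^2 + 2·x, leaving -x - 2
The remainder r(x) = -x - 2 ≠ 0 (and deg r < deg g), so g ∤ f, i.e. f ∉ (g).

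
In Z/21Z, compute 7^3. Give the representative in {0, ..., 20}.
7

Use repeated squaring. Binary(3) = 11. Walk through the bits of the exponent 3 left-to-right: at each bit after the leading one, square the running value, then multiply by 7 if the bit is 1 (always reducing mod 21):
  bit 1 = 1 (leading): start with 7.
  bit 2 = 1: square 7^2 = 49 ≡ 7; bit is 1, so multiply 7·7 = 49 ≡ 7 (mod 21).
Final value: 7^3 ≡ 7 (mod 21).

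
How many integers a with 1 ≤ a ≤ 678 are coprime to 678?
224

The number of a ∈ {1, ..., 678} with gcd(a, 678) = 1 is by definition Euler's totient φ(678). φ is multiplicative, with φ(p^e) = p^e − p^(e−1). Factorise 678 = 2 · 3 · 113. Then
  φ(678) = (2 − 1) · (3 − 1) · (113 − 1) = 1 · 2 · 112 = 224.
So there are 224 such integers.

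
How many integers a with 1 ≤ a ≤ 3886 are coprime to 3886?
1848

The number of a ∈ {1, ..., 3886} with gcd(a, 3886) = 1 is by definition Euler's totient φ(3886). φ is multiplicative, with φ(p^e) = p^e − p^(e−1). Factorise 3886 = 2 · 29 · 67. Then
  φ(3886) = (2 − 1) · (29 − 1) · (67 − 1) = 1 · 28 · 66 = 1848.
So there are 1848 such integers.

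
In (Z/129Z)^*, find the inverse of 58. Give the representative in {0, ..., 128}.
58^(−1) ≡ 109 (mod 129)

Apply the extended Euclidean algorithm to (129, 58), tracking rows (r, s, t) with s·129 + t·58 = r. Each division r_prev = q·r_cur + r_new produces the new row as (previous row) − q·(current row):
  row A: (129, 1, 0)   [1·129 + 0·58 = 129]
  row B: (58, 0, 1)   [0·129 + 1·58 = 58]
  129 = 2·58 + 13   → row C = row A − 2·row B = (13, 1, −2)   [check: 1·129 − 2·58 = 13]
  58 = 4·13 + 6   → row D = row B − 4·row C = (6, −4, 9)   [check: −4·129 + 9·58 = 6]
  13 = 2·6 + 1   → row E = row C − 2·row D = (1, 9, −20)   [check: 9·129 − 20·58 = 1]
  6 = 6·1 + 0   → remainder 0, stop. gcd = 1 (last nonzero row E).
The gcd is 1, so 58 is invertible mod 129. The last nonzero row gives 9·129 − 20·58 = 1, so t = −20. So 58^(−1) ≡ −20 ≡ 109 (mod 129). Verify: 58 · 109 = 6322 ≡ 1 (mod 129). ✓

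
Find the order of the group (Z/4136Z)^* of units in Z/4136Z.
(Z/4136Z)^* consists of the classes a with gcd(a, 4136) = 1, so its order is φ(4136). φ is multiplicative, with φ(p^e) = p^e − p^(e−1). Factorise 4136 = 2^3 · 11 · 47. Then
  φ(4136) = (2^3 − 2^2) · (11 − 1) · (47 − 1) = 4 · 10 · 46 = 1840.
Thus |(Z/4136Z)^*| = 1840.

Final answer: |(Z/4136Z)^*| = 1840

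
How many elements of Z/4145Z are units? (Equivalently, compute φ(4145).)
Z/4145Z has φ(4145) = 3312 units

An element a ∈ Z/4145Z is a unit iff gcd(a, 4145) = 1, so the number of units is φ(4145). φ is multiplicative, with φ(p^e) = p^e − p^(e−1). Factorise 4145 = 5 · 829. Then
  φ(4145) = (5 − 1) · (829 − 1) = 4 · 828 = 3312.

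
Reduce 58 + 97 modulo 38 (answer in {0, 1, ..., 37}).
Reduce the summands first: 58 ≡ 20, 97 ≡ 21 (mod 38), so 58 + 97 ≡ 20 + 21 (mod 38). 20 + 21 = 41; 41 = 1·38 + 3, so (58 + 97) mod 38 = 3.

Final answer: 3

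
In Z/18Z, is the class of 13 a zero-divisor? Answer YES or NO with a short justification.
gcd(13, 18) = 1, so 13 is a unit in Z/18Z (it has a multiplicative inverse). A unit cannot be a zero-divisor: if 13·b ≡ 0 then multiplying both sides by 13^(−1) gives b ≡ 0. So 13 is not a zero-divisor.

Final answer: NO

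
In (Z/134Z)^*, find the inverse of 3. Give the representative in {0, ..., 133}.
3^(−1) ≡ 45 (mod 134)

Apply the extended Euclidean algorithm to (134, 3), tracking rows (r, s, t) with s·134 + t·3 = r. Each division r_prev = q·r_cur + r_new produces the new row as (previous row) − q·(current row):
  row A: (134, 1, 0)   [1·134 + 0·3 = 134]
  row B: (3, 0, 1)   [0·134 + 1·3 = 3]
  134 = 44·3 + 2   → row C = row A − 44·row B = (2, 1, −44)   [check: 1·134 − 44·3 = 2]
  3 = 1·2 + 1   → row D = row B − 1·row C = (1, −1, 45)   [check: −1·134 + 45·3 = 1]
  2 = 2·1 + 0   → remainder 0, stop. gcd = 1 (last nonzero row D).
The gcd is 1, so 3 is invertible mod 134. The last nonzero row gives −1·134 + 45·3 = 1, so t = 45. So 3^(−1) ≡ 45 (mod 134). Verify: 3 · 45 = 135 ≡ 1 (mod 134). ✓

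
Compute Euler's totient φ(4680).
φ(4680) = 1152

φ is multiplicative, with φ(p^e) = p^e − p^(e−1). Factorise 4680 = 2^3 · 3^2 · 5 · 13. Then
  φ(4680) = (2^3 − 2^2) · (3^2 − 3^1) · (5 − 1) · (13 − 1) = 4 · 6 · 4 · 12 = 1152.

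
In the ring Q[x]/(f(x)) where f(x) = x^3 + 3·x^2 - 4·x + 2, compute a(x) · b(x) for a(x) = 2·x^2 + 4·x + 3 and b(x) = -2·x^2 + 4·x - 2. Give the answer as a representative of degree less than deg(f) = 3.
First multiply in Q[x] without reducing: a · b = -4·x^4 + 6·x^2 + 4·x - 6. Now divide by f(x) = x^3 + 3·x^2 - 4·x + 2, eliminating the leading term at each step:
  leading term -4·x^4: subtract (-4·x)·f(x) = -4·x^4 - 12·x^3 + 16·x^2 - 8·x, leaving 12·x^3 - 10·x^2 + 12·x - 6
  leading term 12·x^3: subtract (12)·f(x) = 12·x^3 + 36·x^2 - 48·x + 24, leaving -46·x^2 + 60·x - 30
The degree is now < 3, so this is the remainder. Hence a · b ≡ -46·x^2 + 60·x - 30 in Q[x]/(f).

Final answer: a · b ≡ -46·x^2 + 60·x - 30 (mod f(x))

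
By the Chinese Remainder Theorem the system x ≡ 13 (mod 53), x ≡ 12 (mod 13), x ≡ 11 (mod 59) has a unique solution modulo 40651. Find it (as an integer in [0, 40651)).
x ≡ 32343 (mod 40651); the representative in [0, 40651) is 32343

The moduli 53, 13, 59 are pairwise coprime, so by the CRT there is a unique solution mod 53·13·59 = 40651.
Solve by successive substitution. Start with x ≡ 13 (mod 53).
  Combine with x ≡ 12 (mod 13): write x = 13 + 53·t and require 13 + 53·t ≡ 12 (mod 13), i.e. 53·t ≡ 12 − 13 ≡ 12 (mod 13). Since 53^(−1) ≡ 1 (mod 13) (53 ≡ 1 (mod 13)), t ≡ 1·12 ≡ 12 (mod 13). So x ≡ 13 + 53·12 = 649 (mod 689).
  Combine with x ≡ 11 (mod 59): write x = 649 + 689·t and require 649 + 689·t ≡ 11 (mod 59), i.e. 689·t ≡ 11 − 649 ≡ 11 (mod 59). Since 689^(−1) ≡ 31 (mod 59) (689 ≡ 40 (mod 59)), t ≡ 31·11 ≡ 46 (mod 59). So x ≡ 649 + 689·46 = 32343 (mod 40651).
Unique solution in [0, 40651): x = 32343.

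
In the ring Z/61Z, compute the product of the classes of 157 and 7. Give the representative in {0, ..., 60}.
1

Reduce the factors first: 157 ≡ 35 (mod 61), so 157 · 7 ≡ 35 · 7 (mod 61). 35 · 7 = 245. Dividing by 61: 245 = 4·61 + 1. So (157 · 7) mod 61 = 1.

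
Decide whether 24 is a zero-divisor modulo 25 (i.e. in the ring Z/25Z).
gcd(24, 25) = 1, so 24 is a unit in Z/25Z (it has a multiplicative inverse). A unit cannot be a zero-divisor: if 24·b ≡ 0 then multiplying both sides by 24^(−1) gives b ≡ 0. So 24 is not a zero-divisor.

Final answer: NO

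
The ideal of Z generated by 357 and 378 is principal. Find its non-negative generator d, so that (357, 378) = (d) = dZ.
In the PID Z, (a, b) is generated by gcd(a, b). Compute gcd(378, 357) with the extended Euclidean algorithm, tracking rows (r, s, t) with s·378 + t·357 = r:
  row A: (378, 1, 0)   [1·378 + 0·357 = 378]
  row B: (357, 0, 1)   [0·378 + 1·357 = 357]
  378 = 1·357 + 21   → row C = row A − 1·row B = (21, 1, −1)   [check: 1·378 − 1·357 = 21]
  357 = 17·21 + 0   → remainder 0, stop. gcd = 21 (last nonzero row C).
So gcd(357, 378) = 21, with Bézout identity 1·378 − 1·357 = 21. Containment (⊇): the Bézout identity exhibits 21 as an element of (357, 378), giving (21) ⊆ (357, 378). Containment (⊆): since 21 | 357 and 21 | 378 (357 = 21·17, 378 = 21·18), every Z-linear combination of 357 and 378 is divisible by 21, so (357, 378) ⊆ (21). Therefore (357, 378) = (21), d = 21.

Final answer: (357, 378) = (21); d = 21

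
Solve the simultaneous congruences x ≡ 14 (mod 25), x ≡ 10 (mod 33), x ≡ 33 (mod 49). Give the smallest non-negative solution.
The moduli 25, 33, 49 are pairwise coprime, so by the CRT there is a unique solution mod 25·33·49 = 40425.
Solve by successive substitution. Start with x ≡ 14 (mod 25).
  Combine with x ≡ 10 (mod 33): write x = 14 + 25·t and require 14 + 25·t ≡ 10 (mod 33), i.e. 25·t ≡ 10 − 14 ≡ 29 (mod 33). Since 25^(−1) ≡ 4 (mod 33), t ≡ 4·29 ≡ 17 (mod 33). So x ≡ 14 + 25·17 = 439 (mod 825).
  Combine with x ≡ 33 (mod 49): write x = 439 + 825·t and require 439 + 825·t ≡ 33 (mod 49), i.e. 825·t ≡ 33 − 439 ≡ 35 (mod 49). Since 825^(−1) ≡ 6 (mod 49) (825 ≡ 41 (mod 49)), t ≡ 6·35 ≡ 14 (mod 49). So x ≡ 439 + 825·14 = 11989 (mod 40425).
Unique solution in [0, 40425): x = 11989.

Final answer: x ≡ 11989 (mod 40425); the representative in [0, 40425) is 11989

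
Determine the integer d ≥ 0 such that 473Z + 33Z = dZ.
In the PID Z, (a, b) is generated by gcd(a, b). Compute gcd(473, 33) with the extended Euclidean algorithm, tracking rows (r, s, t) with s·473 + t·33 = r:
  row A: (473, 1, 0)   [1·473 + 0·33 = 473]
  row B: (33, 0, 1)   [0·473 + 1·33 = 33]
  473 = 14·33 + 11   → row C = row A − 14·row B = (11, 1, −14)   [check: 1·473 − 14·33 = 11]
  33 = 3·11 + 0   → remainder 0, stop. gcd = 11 (last nonzero row C).
So gcd(473, 33) = 11, with Bézout identity 1·473 − 14·33 = 11. Containment (⊇): the Bézout identity exhibits 11 as an element of (473, 33), giving (11) ⊆ (473, 33). Containment (⊆): since 11 | 473 and 11 | 33 (473 = 11·43, 33 = 11·3), every Z-linear combination of 473 and 33 is divisible by 11, so (473, 33) ⊆ (11). Therefore (473, 33) = (11), d = 11.

Final answer: (473, 33) = (11); d = 11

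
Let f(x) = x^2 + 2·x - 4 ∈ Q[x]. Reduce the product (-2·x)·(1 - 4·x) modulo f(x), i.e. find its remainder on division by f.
a · b ≡ 32 - 18·x (mod f(x))

First multiply in Q[x] without reducing: a · b = 8·x^2 - 2·x. Now divide by f(x) = x^2 + 2·x - 4, eliminating the leading term at each step:
  leading term 8·x^2: subtract (8)·f(x) = 8·x^2 + 16·x - 32, leaving 32 - 18·x
The degree is now < 2, so this is the remainder. Hence a · b ≡ 32 - 18·x in Q[x]/(f).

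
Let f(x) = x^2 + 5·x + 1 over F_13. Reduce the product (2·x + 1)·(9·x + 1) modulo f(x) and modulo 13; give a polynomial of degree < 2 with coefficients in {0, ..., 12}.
Multiply as integer polynomials: a · b = 18·x^2 + 11·x + 1. Reducing coefficients mod 13: a · b ≡ 5·x^2 + 11·x + 1. Now divide by f(x) = x^2 + 5·x + 1 in F_13[x], eliminating the leading term at each step:
  leading term 5·x^2: subtract (5)·f(x) = 5·x^2 + 12·x + 5, leaving 12·x + 9 (coefficients mod 13)
The degree is now < 2, so this is the remainder. Hence a · b ≡ 12·x + 9 in F_13[x]/(f).

Final answer: a · b ≡ 12·x + 9 (mod f(x))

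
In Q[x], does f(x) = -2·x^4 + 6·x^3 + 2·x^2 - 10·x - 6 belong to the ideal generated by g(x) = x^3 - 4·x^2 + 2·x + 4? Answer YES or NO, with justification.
NO

In Q[x] the ideal (g) consists of all multiples of g, so f ∈ (g) iff g | f, i.e. iff the remainder of f on division by g is 0. Divide f by g (g is monic, so eliminate the leading term of the running remainder at each step):
  leading term -2·x^4: subtract (-2·x)·g(x) = -2·x^4 + 8·x^3 - 4·x^2 - 8·x, leaving -2·x^3 + 6·x^2 - 2·x - 6
  leading term -2·x^3: subtract (-2)·g(x) = -2·x^3 + 8·x^2 - 4·x - 8, leaving -2·x^2 + 2·x + 2
The remainder r(x) = -2·x^2 + 2·x + 2 ≠ 0 (and deg r < deg g), so g ∤ f, i.e. f ∉ (g).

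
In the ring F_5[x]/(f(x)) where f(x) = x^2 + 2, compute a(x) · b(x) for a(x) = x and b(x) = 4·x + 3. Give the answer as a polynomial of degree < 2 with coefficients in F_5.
Multiply as integer polynomials: a · b = 4·x^2 + 3·x. Reducing coefficients mod 5: a · b ≡ 4·x^2 + 3·x. Now divide by f(x) = x^2 + 2 in F_5[x], eliminating the leading term at each step:
  leading term 4·x^2: subtract (4)·f(x) = 4·x^2 + 3, leaving 3·x + 2 (coefficients mod 5)
The degree is now < 2, so this is the remainder. Hence a · b ≡ 3·x + 2 in F_5[x]/(f).

Final answer: a · b ≡ 3·x + 2 (mod f(x))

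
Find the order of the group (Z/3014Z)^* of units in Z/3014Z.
|(Z/3014Z)^*| = 1360

(Z/3014Z)^* consists of the classes a with gcd(a, 3014) = 1, so its order is φ(3014). φ is multiplicative, with φ(p^e) = p^e − p^(e−1). Factorise 3014 = 2 · 11 · 137. Then
  φ(3014) = (2 − 1) · (11 − 1) · (137 − 1) = 1 · 10 · 136 = 1360.
Thus |(Z/3014Z)^*| = 1360.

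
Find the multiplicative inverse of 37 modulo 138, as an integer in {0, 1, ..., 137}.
Apply the extended Euclidean algorithm to (138, 37), tracking rows (r, s, t) with s·138 + t·37 = r. Each division r_prev = q·r_cur + r_new produces the new row as (previous row) − q·(current row):
  row A: (138, 1, 0)   [1·138 + 0·37 = 138]
  row B: (37, 0, 1)   [0·138 + 1·37 = 37]
  138 = 3·37 + 27   → row C = row A − 3·row B = (27, 1, −3)   [check: 1·138 − 3·37 = 27]
  37 = 1·27 + 10   → row D = row B − 1·row C = (10, −1, 4)   [check: −1·138 + 4·37 = 10]
  27 = 2·10 + 7   → row E = row C − 2·row D = (7, 3, −11)   [check: 3·138 − 11·37 = 7]
  10 = 1·7 + 3   → row F = row D − 1·row E = (3, −4, 15)   [check: −4·138 + 15·37 = 3]
  7 = 2·3 + 1   → row G = row E − 2·row F = (1, 11, −41)   [check: 11·138 − 41·37 = 1]
  3 = 3·1 + 0   → remainder 0, stop. gcd = 1 (last nonzero row G).
The gcd is 1, so 37 is invertible mod 138. The last nonzero row gives 11·138 − 41·37 = 1, so t = −41. So 37^(−1) ≡ −41 ≡ 97 (mod 138). Verify: 37 · 97 = 3589 ≡ 1 (mod 138). ✓

Final answer: 37^(−1) ≡ 97 (mod 138)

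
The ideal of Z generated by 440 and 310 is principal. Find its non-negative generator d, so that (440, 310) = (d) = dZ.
(440, 310) = (10); d = 10

In the PID Z, (a, b) is generated by gcd(a, b). Compute gcd(440, 310) with the extended Euclidean algorithm, tracking rows (r, s, t) with s·440 + t·310 = r:
  row A: (440, 1, 0)   [1·440 + 0·310 = 440]
  row B: (310, 0, 1)   [0·440 + 1·310 = 310]
  440 = 1·310 + 130   → row C = row A − 1·row B = (130, 1, −1)   [check: 1·440 − 1·310 = 130]
  310 = 2·130 + 50   → row D = row B − 2·row C = (50, −2, 3)   [check: −2·440 + 3·310 = 50]
  130 = 2·50 + 30   → row E = row C − 2·row D = (30, 5, −7)   [check: 5·440 − 7·310 = 30]
  50 = 1·30 + 20   → row F = row D − 1·row E = (20, −7, 10)   [check: −7·440 + 10·310 = 20]
  30 = 1·20 + 10   → row G = row E − 1·row F = (10, 12, −17)   [check: 12·440 − 17·310 = 10]
  20 = 2·10 + 0   → remainder 0, stop. gcd = 10 (last nonzero row G).
So gcd(440, 310) = 10, with Bézout identity 12·440 − 17·310 = 10. Containment (⊇): the Bézout identity exhibits 10 as an element of (440, 310), giving (10) ⊆ (440, 310). Containment (⊆): since 10 | 440 and 10 | 310 (440 = 10·44, 310 = 10·31), every Z-linear combination of 440 and 310 is divisible by 10, so (440, 310) ⊆ (10). Therefore (440, 310) = (10), d = 10.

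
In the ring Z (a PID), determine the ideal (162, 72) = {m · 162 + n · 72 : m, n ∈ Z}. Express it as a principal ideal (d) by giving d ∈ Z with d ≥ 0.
In the PID Z, (a, b) is generated by gcd(a, b). Compute gcd(162, 72) with the extended Euclidean algorithm, tracking rows (r, s, t) with s·162 + t·72 = r:
  row A: (162, 1, 0)   [1·162 + 0·72 = 162]
  row B: (72, 0, 1)   [0·162 + 1·72 = 72]
  162 = 2·72 + 18   → row C = row A − 2·row B = (18, 1, −2)   [check: 1·162 − 2·72 = 18]
  72 = 4·18 + 0   → remainder 0, stop. gcd = 18 (last nonzero row C).
So gcd(162, 72) = 18, with Bézout identity 1·162 − 2·72 = 18. Containment (⊇): the Bézout identity exhibits 18 as an element of (162, 72), giving (18) ⊆ (162, 72). Containment (⊆): since 18 | 162 and 18 | 72 (162 = 18·9, 72 = 18·4), every Z-linear combination of 162 and 72 is divisible by 18, so (162, 72) ⊆ (18). Therefore (162, 72) = (18), d = 18.

Final answer: (162, 72) = (18); d = 18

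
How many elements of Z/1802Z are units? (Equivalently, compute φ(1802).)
Z/1802Z has φ(1802) = 832 units

An element a ∈ Z/1802Z is a unit iff gcd(a, 1802) = 1, so the number of units is φ(1802). φ is multiplicative, with φ(p^e) = p^e − p^(e−1). Factorise 1802 = 2 · 17 · 53. Then
  φ(1802) = (2 − 1) · (17 − 1) · (53 − 1) = 1 · 16 · 52 = 832.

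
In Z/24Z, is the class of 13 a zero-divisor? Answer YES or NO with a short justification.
NO

gcd(13, 24) = 1, so 13 is a unit in Z/24Z (it has a multiplicative inverse). A unit cannot be a zero-divisor: if 13·b ≡ 0 then multiplying both sides by 13^(−1) gives b ≡ 0. So 13 is not a zero-divisor.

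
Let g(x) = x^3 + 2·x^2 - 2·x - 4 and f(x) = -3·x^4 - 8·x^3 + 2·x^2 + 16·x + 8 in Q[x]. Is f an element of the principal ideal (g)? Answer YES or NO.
In Q[x] the ideal (g) consists of all multiples of g, so f ∈ (g) iff g | f, i.e. iff the remainder of f on division by g is 0. Divide f by g (g is monic, so eliminate the leading term of the running remainder at each step):
  leading term -3·x^4: subtract (-3·x)·g(x) = -3·x^4 - 6·x^3 + 6·x^2 + 12·x, leaving -2·x^3 - 4·x^2 + 4·x + 8
  leading term -2·x^3: subtract (-2)·g(x) = -2·x^3 - 4·x^2 + 4·x + 8, leaving 0
The remainder is 0, so f(x) = g(x) · h(x) with h(x) = -3·x - 2. Hence g | f, i.e. f ∈ (g).

Final answer: YES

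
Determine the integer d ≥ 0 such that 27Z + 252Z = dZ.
(27, 252) = (9); d = 9

In the PID Z, (a, b) is generated by gcd(a, b). Compute gcd(252, 27) with the extended Euclidean algorithm, tracking rows (r, s, t) with s·252 + t·27 = r:
  row A: (252, 1, 0)   [1·252 + 0·27 = 252]
  row B: (27, 0, 1)   [0·252 + 1·27 = 27]
  252 = 9·27 + 9   → row C = row A − 9·row B = (9, 1, −9)   [check: 1·252 − 9·27 = 9]
  27 = 3·9 + 0   → remainder 0, stop. gcd = 9 (last nonzero row C).
So gcd(27, 252) = 9, with Bézout identity 1·252 − 9·27 = 9. Containment (⊇): the Bézout identity exhibits 9 as an element of (27, 252), giving (9) ⊆ (27, 252). Containment (⊆): since 9 | 27 and 9 | 252 (27 = 9·3, 252 = 9·28), every Z-linear combination of 27 and 252 is divisible by 9, so (27, 252) ⊆ (9). Therefore (27, 252) = (9), d = 9.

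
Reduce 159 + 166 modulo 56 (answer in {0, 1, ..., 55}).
45

Reduce the summands first: 159 ≡ 47, 166 ≡ 54 (mod 56), so 159 + 166 ≡ 47 + 54 (mod 56). 47 + 54 = 101; 101 = 1·56 + 45, so (159 + 166) mod 56 = 45.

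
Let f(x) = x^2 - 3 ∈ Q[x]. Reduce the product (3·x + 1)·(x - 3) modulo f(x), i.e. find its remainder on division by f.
a · b ≡ 6 - 8·x (mod f(x))

First multiply in Q[x] without reducing: a · b = 3·x^2 - 8·x - 3. Now divide by f(x) = x^2 - 3, eliminating the leading term at each step:
  leading term 3·x^2: subtract (3)·f(x) = 3·x^2 - 9, leaving 6 - 8·x
The degree is now < 2, so this is the remainder. Hence a · b ≡ 6 - 8·x in Q[x]/(f).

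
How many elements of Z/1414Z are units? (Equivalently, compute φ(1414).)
An element a ∈ Z/1414Z is a unit iff gcd(a, 1414) = 1, so the number of units is φ(1414). φ is multiplicative, with φ(p^e) = p^e − p^(e−1). Factorise 1414 = 2 · 7 · 101. Then
  φ(1414) = (2 − 1) · (7 − 1) · (101 − 1) = 1 · 6 · 100 = 600.

Final answer: Z/1414Z has φ(1414) = 600 units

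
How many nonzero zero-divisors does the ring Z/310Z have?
Z/310Z has 189 nonzero zero-divisors

In Z/310Z each nonzero element is either a unit (gcd with 310 is 1) or a zero-divisor (gcd > 1). The number of units is φ(310): factorise 310 = 2 · 5 · 31, so φ(310) = (2 − 1) · (5 − 1) · (31 − 1) = 1 · 4 · 30 = 120. The nonzero elements number 310 − 1 = 309. Hence the nonzero zero-divisors number 309 − 120 = 189.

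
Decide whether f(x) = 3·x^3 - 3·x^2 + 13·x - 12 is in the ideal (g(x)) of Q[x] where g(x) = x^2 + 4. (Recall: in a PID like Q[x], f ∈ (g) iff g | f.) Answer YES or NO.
In Q[x] the ideal (g) consists of all multiples of g, so f ∈ (g) iff g | f, i.e. iff the remainder of f on division by g is 0. Divide f by g (g is monic, so eliminate the leading term of the running remainder at each step):
  leading term 3·x^3: subtract (3·x)·g(x) = 3·x^3 + 12·x, leaving -3·x^2 + x - 12
  leading term -3·x^2: subtract (-3)·g(x) = -3·x^2 - 12, leaving x
The remainder r(x) = x ≠ 0 (and deg r < deg g), so g ∤ f, i.e. f ∉ (g).

Final answer: NO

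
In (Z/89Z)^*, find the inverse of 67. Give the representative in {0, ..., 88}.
67^(−1) ≡ 4 (mod 89)

Apply the extended Euclidean algorithm to (89, 67), tracking rows (r, s, t) with s·89 + t·67 = r. Each division r_prev = q·r_cur + r_new produces the new row as (previous row) − q·(current row):
  row A: (89, 1, 0)   [1·89 + 0·67 = 89]
  row B: (67, 0, 1)   [0·89 + 1·67 = 67]
  89 = 1·67 + 22   → row C = row A − 1·row B = (22, 1, −1)   [check: 1·89 − 1·67 = 22]
  67 = 3·22 + 1   → row D = row B − 3·row C = (1, −3, 4)   [check: −3·89 + 4·67 = 1]
  22 = 22·1 + 0   → remainder 0, stop. gcd = 1 (last nonzero row D).
The gcd is 1, so 67 is invertible mod 89. The last nonzero row gives −3·89 + 4·67 = 1, so t = 4. So 67^(−1) ≡ 4 (mod 89). Verify: 67 · 4 = 268 ≡ 1 (mod 89). ✓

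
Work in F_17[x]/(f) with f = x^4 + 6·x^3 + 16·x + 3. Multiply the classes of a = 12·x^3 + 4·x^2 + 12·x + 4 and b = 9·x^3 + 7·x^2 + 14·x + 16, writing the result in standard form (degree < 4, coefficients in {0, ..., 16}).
a · b ≡ 10·x^3 + 3·x^2 + 1 (mod f(x))

Multiply as integer polynomials: a · b = 108·x^6 + 120·x^5 + 304·x^4 + 368·x^3 + 260·x^2 + 248·x + 64. Reducing coefficients mod 17: a · b ≡ 6·x^6 + x^5 + 15·x^4 + 11·x^3 + 5·x^2 + 10·x + 13. Now divide by f(x) = x^4 + 6·x^3 + 16·x + 3 in F_17[x], eliminating the leading term at each step:
  leading term 6·x^6: subtract (6·x^2)·f(x) = 6·x^6 + 2·x^5 + 11·x^3 + x^2, leaving 16·x^5 + 15·x^4 + 4·x^2 + 10·x + 13 (coefficients mod 17)
  leading term 16·x^5: subtract (16·x)·f(x) = 16·x^5 + 11·x^4 + x^2 + 14·x, leaving 4·x^4 + 3·x^2 + 13·x + 13 (coefficients mod 17)
  leading term 4·x^4: subtract (4)·f(x) = 4·x^4 + 7·x^3 + 13·x + 12, leaving 10·x^3 + 3·x^2 + 1 (coefficients mod 17)
The degree is now < 4, so this is the remainder. Hence a · b ≡ 10·x^3 + 3·x^2 + 1 in F_17[x]/(f).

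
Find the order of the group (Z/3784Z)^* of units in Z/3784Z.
|(Z/3784Z)^*| = 1680

(Z/3784Z)^* consists of the classes a with gcd(a, 3784) = 1, so its order is φ(3784). φ is multiplicative, with φ(p^e) = p^e − p^(e−1). Factorise 3784 = 2^3 · 11 · 43. Then
  φ(3784) = (2^3 − 2^2) · (11 − 1) · (43 − 1) = 4 · 10 · 42 = 1680.
Thus |(Z/3784Z)^*| = 1680.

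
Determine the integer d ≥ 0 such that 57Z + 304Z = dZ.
(57, 304) = (19); d = 19

In the PID Z, (a, b) is generated by gcd(a, b). Compute gcd(304, 57) with the extended Euclidean algorithm, tracking rows (r, s, t) with s·304 + t·57 = r:
  row A: (304, 1, 0)   [1·304 + 0·57 = 304]
  row B: (57, 0, 1)   [0·304 + 1·57 = 57]
  304 = 5·57 + 19   → row C = row A − 5·row B = (19, 1, −5)   [check: 1·304 − 5·57 = 19]
  57 = 3·19 + 0   → remainder 0, stop. gcd = 19 (last nonzero row C).
So gcd(57, 304) = 19, with Bézout identity 1·304 − 5·57 = 19. Containment (⊇): the Bézout identity exhibits 19 as an element of (57, 304), giving (19) ⊆ (57, 304). Containment (⊆): since 19 | 57 and 19 | 304 (57 = 19·3, 304 = 19·16), every Z-linear combination of 57 and 304 is divisible by 19, so (57, 304) ⊆ (19). Therefore (57, 304) = (19), d = 19.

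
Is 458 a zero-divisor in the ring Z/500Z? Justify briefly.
YES

gcd(458, 500) = 2 > 1, so 458 is not a unit in Z/500Z. In Z/nZ every nonzero non-unit is a zero-divisor: explicitly, take b = 500/gcd = 250 ≠ 0 (mod 500); then 458·250 = 114500 = 229·500, i.e. 458·250 ≡ 0 (mod 500). So 458 is a zero-divisor.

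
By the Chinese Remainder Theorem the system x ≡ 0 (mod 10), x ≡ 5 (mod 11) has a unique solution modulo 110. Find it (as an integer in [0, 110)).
The moduli 10, 11 are pairwise coprime, so by the CRT there is a unique solution mod 10·11 = 110.
Solve by successive substitution. Start with x ≡ 0 (mod 10).
  Combine with x ≡ 5 (mod 11): write x = 10·t and require 10·t ≡ 5 (mod 11). Since 10^(−1) ≡ 10 (mod 11), t ≡ 10·5 ≡ 6 (mod 11). So x ≡ 10·6 = 60 (mod 110).
Unique solution in [0, 110): x = 60.

Final answer: x ≡ 60 (mod 110); the representative in [0, 110) is 60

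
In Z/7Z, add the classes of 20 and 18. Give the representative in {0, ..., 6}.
3

Reduce the summands first: 20 ≡ 6, 18 ≡ 4 (mod 7), so 20 + 18 ≡ 6 + 4 (mod 7). 6 + 4 = 10; 10 = 1·7 + 3, so (20 + 18) mod 7 = 3.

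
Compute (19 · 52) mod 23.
22

Reduce the factors first: 52 ≡ 6 (mod 23), so 19 · 52 ≡ 19 · 6 (mod 23). 19 · 6 = 114. Dividing by 23: 114 = 4·23 + 22. So (19 · 52) mod 23 = 22.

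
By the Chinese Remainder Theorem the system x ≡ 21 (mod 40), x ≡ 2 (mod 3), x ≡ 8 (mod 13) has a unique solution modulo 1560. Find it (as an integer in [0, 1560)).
x ≡ 1061 (mod 1560); the representative in [0, 1560) is 1061

The moduli 40, 3, 13 are pairwise coprime, so by the CRT there is a unique solution mod 40·3·13 = 1560.
Solve by successive substitution. Start with x ≡ 21 (mod 40).
  Combine with x ≡ 2 (mod 3): write x = 21 + 40·t and require 21 + 40·t ≡ 2 (mod 3), i.e. 40·t ≡ 2 − 21 ≡ 2 (mod 3). Since 40^(−1) ≡ 1 (mod 3) (40 ≡ 1 (mod 3)), t ≡ 1·2 ≡ 2 (mod 3). So x ≡ 21 + 40·2 = 101 (mod 120).
  Combine with x ≡ 8 (mod 13): write x = 101 + 120·t and require 101 + 120·t ≡ 8 (mod 13), i.e. 120·t ≡ 8 − 101 ≡ 11 (mod 13). Since 120^(−1) ≡ 9 (mod 13) (120 ≡ 3 (mod 13)), t ≡ 9·11 ≡ 8 (mod 13). So x ≡ 101 + 120·8 = 1061 (mod 1560).
Unique solution in [0, 1560): x = 1061.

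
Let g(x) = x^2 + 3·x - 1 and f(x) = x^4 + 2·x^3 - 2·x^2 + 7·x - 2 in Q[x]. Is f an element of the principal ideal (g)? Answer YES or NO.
YES

In Q[x] the ideal (g) consists of all multiples of g, so f ∈ (g) iff g | f, i.e. iff the remainder of f on division by g is 0. Divide f by g (g is monic, so eliminate the leading term of the running remainder at each step):
  leading term x^4: subtract (x^2)·g(x) = x^4 + 3·x^3 - x^2, leaving -x^3 - x^2 + 7·x - 2
  leading term -x^3: subtract (-x)·g(x) = -x^3 - 3·x^2 + x, leaving 2·x^2 + 6·x - 2
  leading term 2·x^2: subtract (2)·g(x) = 2·x^2 + 6·x - 2, leaving 0
The remainder is 0, so f(x) = g(x) · h(x) with h(x) = x^2 - x + 2. Hence g | f, i.e. f ∈ (g).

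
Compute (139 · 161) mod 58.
Reduce the factors first: 139 ≡ 23, 161 ≡ 45 (mod 58), so 139 · 161 ≡ 23 · 45 (mod 58). 23 · 45 = 1035. Dividing by 58: 1035 = 17·58 + 49. So (139 · 161) mod 58 = 49.

Final answer: 49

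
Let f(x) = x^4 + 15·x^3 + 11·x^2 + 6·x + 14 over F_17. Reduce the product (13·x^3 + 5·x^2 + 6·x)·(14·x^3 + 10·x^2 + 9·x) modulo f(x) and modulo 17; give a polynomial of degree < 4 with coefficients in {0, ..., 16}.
a · b ≡ 12·x^3 + 6·x^2 + 7·x + 1 (mod f(x))

Multiply as integer polynomials: a · b = 182·x^6 + 200·x^5 + 251·x^4 + 105·x^3 + 54·x^2. Reducing coefficients mod 17: a · b ≡ 12·x^6 + 13·x^5 + 13·x^4 + 3·x^3 + 3·x^2. Now divide by f(x) = x^4 + 15·x^3 + 11·x^2 + 6·x + 14 in F_17[x], eliminating the leading term at each step:
  leading term 12·x^6: subtract (12·x^2)·f(x) = 12·x^6 + 10·x^5 + 13·x^4 + 4·x^3 + 15·x^2, leaving 3·x^5 + 16·x^3 + 5·x^2 (coefficients mod 17)
  leading term 3·x^5: subtract (3·x)·f(x) = 3·x^5 + 11·x^4 + 16·x^3 + x^2 + 8·x, leaving 6·x^4 + 4·x^2 + 9·x (coefficients mod 17)
  leading term 6·x^4: subtract (6)·f(x) = 6·x^4 + 5·x^3 + 15·x^2 + 2·x + 16, leaving 12·x^3 + 6·x^2 + 7·x + 1 (coefficients mod 17)
The degree is now < 4, so this is the remainder. Hence a · b ≡ 12·x^3 + 6·x^2 + 7·x + 1 in F_17[x]/(f).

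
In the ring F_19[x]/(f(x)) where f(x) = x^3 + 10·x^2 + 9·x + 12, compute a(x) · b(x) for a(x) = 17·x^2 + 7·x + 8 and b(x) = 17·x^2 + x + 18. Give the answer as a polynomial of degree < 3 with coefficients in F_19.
Multiply as integer polynomials: a · b = 289·x^4 + 136·x^3 + 449·x^2 + 134·x + 144. Reducing coefficients mod 19: a · b ≡ 4·x^4 + 3·x^3 + 12·x^2 + x + 11. Now divide by f(x) = x^3 + 10·x^2 + 9·x + 12 in F_19[x], eliminating the leading term at each step:
  leading term 4·x^4: subtract (4·x)·f(x) = 4·x^4 + 2·x^3 + 17·x^2 + 10·x, leaving x^3 + 14·x^2 + 10·x + 11 (coefficients mod 19)
  leading term x^3: subtract (1)·f(x) = x^3 + 10·x^2 + 9·x + 12, leaving 4·x^2 + x + 18 (coefficients mod 19)
The degree is now < 3, so this is the remainder. Hence a · b ≡ 4·x^2 + x + 18 in F_19[x]/(f).

Final answer: a · b ≡ 4·x^2 + x + 18 (mod f(x))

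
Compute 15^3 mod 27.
0

Use repeated squaring. Binary(3) = 11. Walk through the bits of the exponent 3 left-to-right: at each bit after the leading one, square the running value, then multiply by 15 if the bit is 1 (always reducing mod 27):
  bit 1 = 1 (leading): start with 15.
  bit 2 = 1: square 15^2 = 225 ≡ 9; bit is 1, so multiply 9·15 = 135 ≡ 0 (mod 27).
Final value: 15^3 ≡ 0 (mod 27).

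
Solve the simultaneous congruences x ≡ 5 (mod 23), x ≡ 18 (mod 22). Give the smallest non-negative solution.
The moduli 23, 22 are pairwise coprime, so by the CRT there is a unique solution mod 23·22 = 506.
Solve by successive substitution. Start with x ≡ 5 (mod 23).
  Combine with x ≡ 18 (mod 22): write x = 5 + 23·t and require 5 + 23·t ≡ 18 (mod 22), i.e. 23·t ≡ 18 − 5 ≡ 13 (mod 22). Since 23^(−1) ≡ 1 (mod 22) (23 ≡ 1 (mod 22)), t ≡ 1·13 ≡ 13 (mod 22). So x ≡ 5 + 23·13 = 304 (mod 506).
Unique solution in [0, 506): x = 304.

Final answer: x ≡ 304 (mod 506); the representative in [0, 506) is 304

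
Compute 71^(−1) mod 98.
71^(−1) ≡ 29 (mod 98)

Apply the extended Euclidean algorithm to (98, 71), tracking rows (r, s, t) with s·98 + t·71 = r. Each division r_prev = q·r_cur + r_new produces the new row as (previous row) − q·(current row):
  row A: (98, 1, 0)   [1·98 + 0·71 = 98]
  row B: (71, 0, 1)   [0·98 + 1·71 = 71]
  98 = 1·71 + 27   → row C = row A − 1·row B = (27, 1, −1)   [check: 1·98 − 1·71 = 27]
  71 = 2·27 + 17   → row D = row B − 2·row C = (17, −2, 3)   [check: −2·98 + 3·71 = 17]
  27 = 1·17 + 10   → row E = row C − 1·row D = (10, 3, −4)   [check: 3·98 − 4·71 = 10]
  17 = 1·10 + 7   → row F = row D − 1·row E = (7, −5, 7)   [check: −5·98 + 7·71 = 7]
  10 = 1·7 + 3   → row G = row E − 1·row F = (3, 8, −11)   [check: 8·98 − 11·71 = 3]
  7 = 2·3 + 1   → row H = row F − 2·row G = (1, −21, 29)   [check: −21·98 + 29·71 = 1]
  3 = 3·1 + 0   → remainder 0, stop. gcd = 1 (last nonzero row H).
The gcd is 1, so 71 is invertible mod 98. The last nonzero row gives −21·98 + 29·71 = 1, so t = 29. So 71^(−1) ≡ 29 (mod 98). Verify: 71 · 29 = 2059 ≡ 1 (mod 98). ✓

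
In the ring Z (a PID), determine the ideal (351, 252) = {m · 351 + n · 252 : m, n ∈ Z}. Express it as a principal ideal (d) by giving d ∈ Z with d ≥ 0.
In the PID Z, (a, b) is generated by gcd(a, b). Compute gcd(351, 252) with the extended Euclidean algorithm, tracking rows (r, s, t) with s·351 + t·252 = r:
  row A: (351, 1, 0)   [1·351 + 0·252 = 351]
  row B: (252, 0, 1)   [0·351 + 1·252 = 252]
  351 = 1·252 + 99   → row C = row A − 1·row B = (99, 1, −1)   [check: 1·351 − 1·252 = 99]
  252 = 2·99 + 54   → row D = row B − 2·row C = (54, −2, 3)   [check: −2·351 + 3·252 = 54]
  99 = 1·54 + 45   → row E = row C − 1·row D = (45, 3, −4)   [check: 3·351 − 4·252 = 45]
  54 = 1·45 + 9   → row F = row D − 1·row E = (9, −5, 7)   [check: −5·351 + 7·252 = 9]
  45 = 5·9 + 0   → remainder 0, stop. gcd = 9 (last nonzero row F).
So gcd(351, 252) = 9, with Bézout identity −5·351 + 7·252 = 9. Containment (⊇): the Bézout identity exhibits 9 as an element of (351, 252), giving (9) ⊆ (351, 252). Containment (⊆): since 9 | 351 and 9 | 252 (351 = 9·39, 252 = 9·28), every Z-linear combination of 351 and 252 is divisible by 9, so (351, 252) ⊆ (9). Therefore (351, 252) = (9), d = 9.

Final answer: (351, 252) = (9); d = 9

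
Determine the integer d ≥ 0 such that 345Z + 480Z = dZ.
(345, 480) = (15); d = 15

In the PID Z, (a, b) is generated by gcd(a, b). Compute gcd(480, 345) with the extended Euclidean algorithm, tracking rows (r, s, t) with s·480 + t·345 = r:
  row A: (480, 1, 0)   [1·480 + 0·345 = 480]
  row B: (345, 0, 1)   [0·480 + 1·345 = 345]
  480 = 1·345 + 135   → row C = row A − 1·row B = (135, 1, −1)   [check: 1·480 − 1·345 = 135]
  345 = 2·135 + 75   → row D = row B − 2·row C = (75, −2, 3)   [check: −2·480 + 3·345 = 75]
  135 = 1·75 + 60   → row E = row C − 1·row D = (60, 3, −4)   [check: 3·480 − 4·345 = 60]
  75 = 1·60 + 15   → row F = row D − 1·row E = (15, −5, 7)   [check: −5·480 + 7·345 = 15]
  60 = 4·15 + 0   → remainder 0, stop. gcd = 15 (last nonzero row F).
So gcd(345, 480) = 15, with Bézout identity −5·480 + 7·345 = 15. Containment (⊇): the Bézout identity exhibits 15 as an element of (345, 480), giving (15) ⊆ (345, 480). Containment (⊆): since 15 | 345 and 15 | 480 (345 = 15·23, 480 = 15·32), every Z-linear combination of 345 and 480 is divisible by 15, so (345, 480) ⊆ (15). Therefore (345, 480) = (15), d = 15.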